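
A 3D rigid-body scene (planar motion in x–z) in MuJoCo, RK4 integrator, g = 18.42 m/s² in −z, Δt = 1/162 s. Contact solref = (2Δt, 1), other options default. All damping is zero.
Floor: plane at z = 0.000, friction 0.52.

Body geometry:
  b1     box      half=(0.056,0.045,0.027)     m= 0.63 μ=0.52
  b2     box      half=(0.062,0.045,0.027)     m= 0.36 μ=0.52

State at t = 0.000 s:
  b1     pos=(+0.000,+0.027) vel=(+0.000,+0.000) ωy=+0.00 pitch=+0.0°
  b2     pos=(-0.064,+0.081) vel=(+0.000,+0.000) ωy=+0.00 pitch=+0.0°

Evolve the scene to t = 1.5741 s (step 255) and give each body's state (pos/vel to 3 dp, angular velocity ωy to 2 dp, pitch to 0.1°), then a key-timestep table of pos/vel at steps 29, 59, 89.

State at t = 1.5741 s:
  b1     pos=(+0.000,+0.027) vel=(+0.000,+0.000) ωy=+0.00 pitch=+0.0°
  b2     pos=(-0.127,+0.062) vel=(+0.000,+0.000) ωy=+0.00 pitch=-90.0°

Key-timestep trajectory:
   step    t(s)  b1.x    b1.z    b1.vx   b1.vz   b2.x    b2.z    b2.vx   b2.vz 
     29  0.1790   +0.000  +0.027  +0.000  +0.000   -0.093  +0.066  -0.229  +0.087
     59  0.3642   +0.000  +0.027  +0.000  +0.000   -0.137  +0.065  -0.085  +0.037
     89  0.5494   +0.000  +0.027  +0.000  +0.000   -0.123  +0.064  -0.114  -0.039


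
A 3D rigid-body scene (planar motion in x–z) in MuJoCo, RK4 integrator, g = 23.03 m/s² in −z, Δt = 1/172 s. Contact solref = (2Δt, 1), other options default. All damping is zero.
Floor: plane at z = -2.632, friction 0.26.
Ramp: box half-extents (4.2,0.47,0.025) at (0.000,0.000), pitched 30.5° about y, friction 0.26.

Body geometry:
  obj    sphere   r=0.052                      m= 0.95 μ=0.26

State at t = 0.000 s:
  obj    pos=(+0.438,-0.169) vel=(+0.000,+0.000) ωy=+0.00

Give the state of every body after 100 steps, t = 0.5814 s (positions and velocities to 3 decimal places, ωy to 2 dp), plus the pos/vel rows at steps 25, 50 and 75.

State at t = 0.5814 s:
  obj    pos=(+1.654,-0.885) vel=(+4.183,-2.464) ωy=+93.30

Key-timestep trajectory:
   step    t(s)  obj.x    obj.z    obj.vx   obj.vz 
     25  0.1453   +0.514  -0.214  +1.046  -0.616
     50  0.2907   +0.742  -0.348  +2.092  -1.232
     75  0.4360   +1.122  -0.572  +3.137  -1.848


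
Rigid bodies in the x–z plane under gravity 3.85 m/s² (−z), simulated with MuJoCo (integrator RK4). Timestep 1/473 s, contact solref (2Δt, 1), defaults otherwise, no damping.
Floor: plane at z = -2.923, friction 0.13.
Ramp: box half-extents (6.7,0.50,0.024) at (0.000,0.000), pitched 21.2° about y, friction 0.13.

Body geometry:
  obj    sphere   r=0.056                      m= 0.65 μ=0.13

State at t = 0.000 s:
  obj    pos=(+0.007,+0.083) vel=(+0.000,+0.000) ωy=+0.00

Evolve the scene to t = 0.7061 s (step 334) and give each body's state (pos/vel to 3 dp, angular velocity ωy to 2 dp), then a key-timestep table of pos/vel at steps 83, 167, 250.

State at t = 0.7061 s:
  obj    pos=(+0.238,-0.007) vel=(+0.655,-0.254) ωy=+12.54

Key-timestep trajectory:
   step    t(s)  obj.x    obj.z    obj.vx   obj.vz 
     83  0.1755   +0.021  +0.078  +0.163  -0.063
    167  0.3531   +0.065  +0.061  +0.327  -0.127
    250  0.5285   +0.137  +0.033  +0.490  -0.190


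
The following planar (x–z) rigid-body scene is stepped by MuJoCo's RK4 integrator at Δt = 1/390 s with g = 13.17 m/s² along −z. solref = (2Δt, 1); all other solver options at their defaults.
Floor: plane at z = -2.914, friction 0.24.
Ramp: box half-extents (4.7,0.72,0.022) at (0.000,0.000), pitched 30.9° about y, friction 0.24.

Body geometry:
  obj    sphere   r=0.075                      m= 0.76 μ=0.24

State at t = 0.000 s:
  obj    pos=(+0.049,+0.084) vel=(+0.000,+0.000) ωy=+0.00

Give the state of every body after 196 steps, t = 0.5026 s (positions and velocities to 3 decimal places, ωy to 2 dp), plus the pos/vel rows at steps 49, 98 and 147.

State at t = 0.5026 s:
  obj    pos=(+0.573,-0.230) vel=(+2.083,-1.247) ωy=+32.36

Key-timestep trajectory:
   step    t(s)  obj.x    obj.z    obj.vx   obj.vz 
     49  0.1256   +0.082  +0.064  +0.521  -0.312
     98  0.2513   +0.180  +0.005  +1.042  -0.624
    147  0.3769   +0.343  -0.093  +1.563  -0.935


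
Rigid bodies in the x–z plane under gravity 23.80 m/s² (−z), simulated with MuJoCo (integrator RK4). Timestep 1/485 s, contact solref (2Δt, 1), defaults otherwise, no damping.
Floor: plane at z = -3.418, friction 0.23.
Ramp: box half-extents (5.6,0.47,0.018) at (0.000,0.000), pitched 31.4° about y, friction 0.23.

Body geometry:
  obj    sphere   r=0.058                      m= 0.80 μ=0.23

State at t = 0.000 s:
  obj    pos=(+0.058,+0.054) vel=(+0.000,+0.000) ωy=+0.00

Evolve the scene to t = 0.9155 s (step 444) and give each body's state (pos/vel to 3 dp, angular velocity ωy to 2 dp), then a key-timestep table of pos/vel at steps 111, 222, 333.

State at t = 0.9155 s:
  obj    pos=(+3.226,-1.880) vel=(+6.921,-4.225) ωy=+139.78

Key-timestep trajectory:
   step    t(s)  obj.x    obj.z    obj.vx   obj.vz 
    111  0.2289   +0.256  -0.067  +1.731  -1.056
    222  0.4577   +0.850  -0.430  +3.461  -2.112
    333  0.6866   +1.840  -1.034  +5.191  -3.169


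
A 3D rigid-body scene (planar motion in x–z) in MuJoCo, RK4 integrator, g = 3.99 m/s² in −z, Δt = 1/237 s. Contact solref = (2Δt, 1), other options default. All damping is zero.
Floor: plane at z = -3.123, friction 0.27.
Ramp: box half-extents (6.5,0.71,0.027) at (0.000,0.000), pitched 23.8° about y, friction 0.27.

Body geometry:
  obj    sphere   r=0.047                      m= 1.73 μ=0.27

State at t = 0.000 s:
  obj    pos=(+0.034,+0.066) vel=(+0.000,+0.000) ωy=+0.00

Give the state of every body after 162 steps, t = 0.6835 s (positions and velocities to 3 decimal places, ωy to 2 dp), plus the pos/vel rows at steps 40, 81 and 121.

State at t = 0.6835 s:
  obj    pos=(+0.280,-0.043) vel=(+0.719,-0.317) ωy=+16.72

Key-timestep trajectory:
   step    t(s)  obj.x    obj.z    obj.vx   obj.vz 
     40  0.1688   +0.049  +0.059  +0.178  -0.078
     81  0.3418   +0.095  +0.039  +0.360  -0.159
    121  0.5105   +0.171  +0.005  +0.537  -0.237


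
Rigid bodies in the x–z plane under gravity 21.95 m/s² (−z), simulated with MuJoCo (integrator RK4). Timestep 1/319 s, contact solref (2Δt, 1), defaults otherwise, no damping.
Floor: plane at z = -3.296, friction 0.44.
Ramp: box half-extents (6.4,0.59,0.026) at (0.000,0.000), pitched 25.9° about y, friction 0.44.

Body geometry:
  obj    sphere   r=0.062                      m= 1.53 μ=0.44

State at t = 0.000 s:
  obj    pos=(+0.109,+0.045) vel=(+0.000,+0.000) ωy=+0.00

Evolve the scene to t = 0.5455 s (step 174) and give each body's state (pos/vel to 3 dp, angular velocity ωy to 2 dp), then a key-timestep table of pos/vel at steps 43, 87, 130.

State at t = 0.5455 s:
  obj    pos=(+1.026,-0.400) vel=(+3.360,-1.632) ωy=+60.24

Key-timestep trajectory:
   step    t(s)  obj.x    obj.z    obj.vx   obj.vz 
     43  0.1348   +0.165  +0.018  +0.831  -0.403
     87  0.2727   +0.338  -0.066  +1.680  -0.816
    130  0.4075   +0.621  -0.204  +2.511  -1.219


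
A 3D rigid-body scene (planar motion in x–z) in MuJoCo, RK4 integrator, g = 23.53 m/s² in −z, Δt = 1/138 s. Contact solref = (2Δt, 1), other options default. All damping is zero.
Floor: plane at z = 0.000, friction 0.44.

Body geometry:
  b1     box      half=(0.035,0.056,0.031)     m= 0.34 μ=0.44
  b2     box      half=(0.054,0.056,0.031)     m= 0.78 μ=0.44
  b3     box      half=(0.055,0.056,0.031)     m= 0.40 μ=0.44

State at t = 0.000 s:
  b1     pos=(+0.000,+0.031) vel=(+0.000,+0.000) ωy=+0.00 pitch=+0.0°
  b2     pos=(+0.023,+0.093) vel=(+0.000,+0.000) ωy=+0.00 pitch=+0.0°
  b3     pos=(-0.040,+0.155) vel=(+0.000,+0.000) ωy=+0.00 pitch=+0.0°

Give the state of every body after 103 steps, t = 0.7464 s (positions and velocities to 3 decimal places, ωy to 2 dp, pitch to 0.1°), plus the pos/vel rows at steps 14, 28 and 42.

State at t = 0.7464 s:
  b1     pos=(+0.000,+0.031) vel=(+0.000,+0.000) ωy=+0.00 pitch=+0.0°
  b2     pos=(+0.023,+0.093) vel=(+0.000,+0.000) ωy=+0.00 pitch=+0.1°
  b3     pos=(-0.069,+0.055) vel=(+0.000,+0.000) ωy=+0.00 pitch=-90.0°

Key-timestep trajectory:
   step    t(s)  b1.x    b1.z    b1.vx   b1.vz   b2.x    b2.z    b2.vx   b2.vz   b3.x    b3.z    b3.vx   b3.vz 
     14  0.1014   +0.000  +0.031  +0.001  +0.001   +0.023  +0.093  +0.002  +0.002   -0.056  +0.144  -0.320  -0.343
     28  0.2029   +0.000  +0.031  +0.000  +0.000   +0.023  +0.093  +0.000  +0.000   -0.080  +0.053  +0.184  +0.164
     42  0.3043   +0.000  +0.031  +0.000  +0.000   +0.023  +0.093  +0.000  +0.000   -0.069  +0.055  -0.157  -0.058


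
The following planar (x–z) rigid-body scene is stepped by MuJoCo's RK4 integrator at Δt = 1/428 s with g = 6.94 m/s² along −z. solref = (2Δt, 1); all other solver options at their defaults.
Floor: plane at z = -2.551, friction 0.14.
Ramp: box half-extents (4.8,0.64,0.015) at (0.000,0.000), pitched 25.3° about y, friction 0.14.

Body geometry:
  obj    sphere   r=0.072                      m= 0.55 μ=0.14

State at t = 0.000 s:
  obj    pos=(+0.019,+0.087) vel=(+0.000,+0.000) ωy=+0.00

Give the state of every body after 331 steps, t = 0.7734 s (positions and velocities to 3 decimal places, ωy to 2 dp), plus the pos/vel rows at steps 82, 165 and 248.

State at t = 0.7734 s:
  obj    pos=(+0.592,-0.184) vel=(+1.481,-0.700) ωy=+22.75

Key-timestep trajectory:
   step    t(s)  obj.x    obj.z    obj.vx   obj.vz 
     82  0.1916   +0.054  +0.071  +0.367  -0.174
    165  0.3855   +0.162  +0.020  +0.738  -0.349
    248  0.5794   +0.341  -0.065  +1.110  -0.525


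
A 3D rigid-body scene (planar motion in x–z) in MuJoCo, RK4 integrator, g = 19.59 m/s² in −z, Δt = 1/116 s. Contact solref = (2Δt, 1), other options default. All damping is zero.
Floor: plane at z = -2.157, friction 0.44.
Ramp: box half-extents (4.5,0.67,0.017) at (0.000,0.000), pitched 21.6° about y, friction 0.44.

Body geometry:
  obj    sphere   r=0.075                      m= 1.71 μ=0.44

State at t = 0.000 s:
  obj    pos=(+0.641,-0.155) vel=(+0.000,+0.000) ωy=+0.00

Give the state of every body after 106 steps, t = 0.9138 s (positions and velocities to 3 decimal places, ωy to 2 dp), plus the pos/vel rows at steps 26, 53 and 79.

State at t = 0.9138 s:
  obj    pos=(+2.641,-0.947) vel=(+4.376,-1.733) ωy=+62.75

Key-timestep trajectory:
   step    t(s)  obj.x    obj.z    obj.vx   obj.vz 
     26  0.2241   +0.761  -0.203  +1.074  -0.425
     53  0.4569   +1.141  -0.353  +2.188  -0.866
     79  0.6810   +1.752  -0.595  +3.261  -1.291


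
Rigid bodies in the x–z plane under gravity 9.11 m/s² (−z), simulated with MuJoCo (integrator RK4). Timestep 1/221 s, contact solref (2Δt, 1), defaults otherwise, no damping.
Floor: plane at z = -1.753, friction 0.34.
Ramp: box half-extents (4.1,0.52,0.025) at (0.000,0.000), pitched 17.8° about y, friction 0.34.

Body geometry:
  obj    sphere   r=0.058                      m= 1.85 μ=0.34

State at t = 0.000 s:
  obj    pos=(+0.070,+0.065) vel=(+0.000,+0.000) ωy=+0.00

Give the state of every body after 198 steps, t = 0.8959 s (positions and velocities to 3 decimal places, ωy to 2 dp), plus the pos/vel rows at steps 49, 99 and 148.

State at t = 0.8959 s:
  obj    pos=(+0.830,-0.179) vel=(+1.697,-0.545) ωy=+30.72

Key-timestep trajectory:
   step    t(s)  obj.x    obj.z    obj.vx   obj.vz 
     49  0.2217   +0.117  +0.050  +0.420  -0.135
     99  0.4480   +0.260  +0.004  +0.848  -0.272
    148  0.6697   +0.495  -0.072  +1.268  -0.407


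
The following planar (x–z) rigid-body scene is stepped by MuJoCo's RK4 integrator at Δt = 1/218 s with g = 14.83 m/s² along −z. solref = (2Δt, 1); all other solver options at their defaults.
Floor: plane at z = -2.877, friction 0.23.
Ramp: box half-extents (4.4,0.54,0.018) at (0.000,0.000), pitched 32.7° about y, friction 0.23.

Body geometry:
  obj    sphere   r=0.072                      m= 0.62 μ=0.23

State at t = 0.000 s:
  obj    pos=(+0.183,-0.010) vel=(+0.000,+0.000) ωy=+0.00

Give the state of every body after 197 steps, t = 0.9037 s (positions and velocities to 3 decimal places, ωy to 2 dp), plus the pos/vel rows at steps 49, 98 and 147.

State at t = 0.9037 s:
  obj    pos=(+2.150,-1.273) vel=(+4.352,-2.794) ωy=+71.80

Key-timestep trajectory:
   step    t(s)  obj.x    obj.z    obj.vx   obj.vz 
     49  0.2248   +0.305  -0.089  +1.083  -0.695
     98  0.4495   +0.670  -0.323  +2.165  -1.390
    147  0.6743   +1.278  -0.714  +3.248  -2.085


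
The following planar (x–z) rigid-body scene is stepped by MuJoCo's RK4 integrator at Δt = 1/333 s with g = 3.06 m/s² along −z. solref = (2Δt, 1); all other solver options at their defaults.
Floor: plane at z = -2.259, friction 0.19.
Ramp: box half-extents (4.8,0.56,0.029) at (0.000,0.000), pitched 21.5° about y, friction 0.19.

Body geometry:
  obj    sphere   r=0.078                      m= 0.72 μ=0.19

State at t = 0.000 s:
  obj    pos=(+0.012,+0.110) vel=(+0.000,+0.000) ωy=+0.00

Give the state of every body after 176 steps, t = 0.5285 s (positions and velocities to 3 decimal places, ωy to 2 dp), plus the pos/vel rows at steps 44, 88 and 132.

State at t = 0.5285 s:
  obj    pos=(+0.116,+0.069) vel=(+0.394,-0.155) ωy=+5.43

Key-timestep trajectory:
   step    t(s)  obj.x    obj.z    obj.vx   obj.vz 
     44  0.1321   +0.019  +0.108  +0.099  -0.039
     88  0.2643   +0.038  +0.100  +0.197  -0.078
    132  0.3964   +0.071  +0.087  +0.295  -0.116


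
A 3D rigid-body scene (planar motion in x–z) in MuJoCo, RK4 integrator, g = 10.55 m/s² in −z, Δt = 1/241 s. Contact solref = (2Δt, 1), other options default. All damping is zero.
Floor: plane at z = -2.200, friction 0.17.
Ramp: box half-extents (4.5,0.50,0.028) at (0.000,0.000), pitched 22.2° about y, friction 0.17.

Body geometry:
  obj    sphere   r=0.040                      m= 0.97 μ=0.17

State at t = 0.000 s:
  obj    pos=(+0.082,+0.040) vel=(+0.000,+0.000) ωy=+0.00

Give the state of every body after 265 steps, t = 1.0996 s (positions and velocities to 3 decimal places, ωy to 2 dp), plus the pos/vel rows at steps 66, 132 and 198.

State at t = 1.0996 s:
  obj    pos=(+1.676,-0.610) vel=(+2.899,-1.183) ωy=+78.26

Key-timestep trajectory:
   step    t(s)  obj.x    obj.z    obj.vx   obj.vz 
     66  0.2739   +0.181  +0.000  +0.722  -0.295
    132  0.5477   +0.478  -0.121  +1.444  -0.589
    198  0.8216   +0.972  -0.323  +2.166  -0.884


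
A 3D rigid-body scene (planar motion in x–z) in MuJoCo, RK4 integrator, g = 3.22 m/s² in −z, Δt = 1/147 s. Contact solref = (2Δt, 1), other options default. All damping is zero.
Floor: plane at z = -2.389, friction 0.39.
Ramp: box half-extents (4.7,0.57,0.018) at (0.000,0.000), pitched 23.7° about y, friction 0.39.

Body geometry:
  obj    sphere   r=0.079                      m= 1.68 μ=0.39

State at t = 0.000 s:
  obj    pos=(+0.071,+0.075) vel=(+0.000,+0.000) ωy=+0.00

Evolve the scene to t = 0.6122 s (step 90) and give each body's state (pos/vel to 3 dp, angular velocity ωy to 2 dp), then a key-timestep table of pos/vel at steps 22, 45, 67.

State at t = 0.6122 s:
  obj    pos=(+0.230,+0.005) vel=(+0.518,-0.228) ωy=+7.16

Key-timestep trajectory:
   step    t(s)  obj.x    obj.z    obj.vx   obj.vz 
     22  0.1497   +0.080  +0.071  +0.127  -0.056
     45  0.3061   +0.111  +0.057  +0.259  -0.114
     67  0.4558   +0.159  +0.036  +0.386  -0.169


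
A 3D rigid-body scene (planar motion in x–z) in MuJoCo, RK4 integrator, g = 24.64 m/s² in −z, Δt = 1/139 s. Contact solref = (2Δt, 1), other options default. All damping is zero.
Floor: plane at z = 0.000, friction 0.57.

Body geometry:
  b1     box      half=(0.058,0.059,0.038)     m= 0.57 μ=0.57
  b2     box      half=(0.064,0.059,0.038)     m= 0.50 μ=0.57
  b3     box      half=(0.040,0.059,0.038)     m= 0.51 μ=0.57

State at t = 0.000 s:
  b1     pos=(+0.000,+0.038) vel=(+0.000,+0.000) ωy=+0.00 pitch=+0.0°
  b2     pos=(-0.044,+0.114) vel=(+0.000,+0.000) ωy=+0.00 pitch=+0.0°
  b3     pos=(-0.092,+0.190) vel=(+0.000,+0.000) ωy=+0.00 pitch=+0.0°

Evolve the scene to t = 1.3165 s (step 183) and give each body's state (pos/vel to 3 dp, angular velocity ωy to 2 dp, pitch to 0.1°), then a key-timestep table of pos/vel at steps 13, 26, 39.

State at t = 1.3165 s:
  b1     pos=(+0.000,+0.038) vel=(+0.000,+0.000) ωy=+0.00 pitch=+0.0°
  b2     pos=(-0.110,+0.064) vel=(+0.000,+0.000) ωy=+0.00 pitch=-90.0°
  b3     pos=(-0.218,+0.040) vel=(+0.000,+0.000) ωy=+0.00 pitch=-90.0°

Key-timestep trajectory:
   step    t(s)  b1.x    b1.z    b1.vx   b1.vz   b2.x    b2.z    b2.vx   b2.vz   b3.x    b3.z    b3.vx   b3.vz 
     13  0.0935   +0.000  +0.038  +0.002  +0.001   -0.050  +0.115  -0.136  +0.033   -0.108  +0.183  -0.380  -0.169
     26  0.1871   +0.000  +0.038  +0.001  +0.000   -0.076  +0.112  -0.479  -0.229   -0.168  +0.126  -0.794  -1.408
     39  0.2806   +0.000  +0.038  +0.000  +0.000   -0.112  +0.061  +0.081  +0.164   -0.219  +0.037  +0.024  +0.167


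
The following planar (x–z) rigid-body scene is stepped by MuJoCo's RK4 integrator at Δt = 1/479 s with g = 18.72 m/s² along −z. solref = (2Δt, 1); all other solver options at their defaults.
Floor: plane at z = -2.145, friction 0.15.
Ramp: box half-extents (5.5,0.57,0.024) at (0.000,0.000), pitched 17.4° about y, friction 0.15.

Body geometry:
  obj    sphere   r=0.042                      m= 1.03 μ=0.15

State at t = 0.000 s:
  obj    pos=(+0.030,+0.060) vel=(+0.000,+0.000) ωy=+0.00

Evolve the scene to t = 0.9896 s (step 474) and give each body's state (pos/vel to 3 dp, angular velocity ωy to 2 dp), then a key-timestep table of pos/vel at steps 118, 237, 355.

State at t = 0.9896 s:
  obj    pos=(+1.898,-0.526) vel=(+3.776,-1.183) ωy=+94.20

Key-timestep trajectory:
   step    t(s)  obj.x    obj.z    obj.vx   obj.vz 
    118  0.2463   +0.146  +0.023  +0.940  -0.295
    237  0.4948   +0.497  -0.087  +1.888  -0.592
    355  0.7411   +1.078  -0.269  +2.828  -0.886


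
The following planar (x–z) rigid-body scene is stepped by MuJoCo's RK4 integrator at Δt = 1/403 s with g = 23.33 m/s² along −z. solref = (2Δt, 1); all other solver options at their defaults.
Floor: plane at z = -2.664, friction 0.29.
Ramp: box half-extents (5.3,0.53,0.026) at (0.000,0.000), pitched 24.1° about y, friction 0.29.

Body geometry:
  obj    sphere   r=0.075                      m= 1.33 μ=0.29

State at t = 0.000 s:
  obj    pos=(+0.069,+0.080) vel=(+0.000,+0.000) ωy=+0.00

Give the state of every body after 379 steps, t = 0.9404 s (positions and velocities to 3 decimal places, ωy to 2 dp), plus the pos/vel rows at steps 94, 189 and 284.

State at t = 0.9404 s:
  obj    pos=(+2.816,-1.149) vel=(+5.842,-2.613) ωy=+85.32

Key-timestep trajectory:
   step    t(s)  obj.x    obj.z    obj.vx   obj.vz 
     94  0.2333   +0.238  +0.004  +1.449  -0.648
    189  0.4690   +0.752  -0.226  +2.913  -1.303
    284  0.7047   +1.611  -0.610  +4.377  -1.958


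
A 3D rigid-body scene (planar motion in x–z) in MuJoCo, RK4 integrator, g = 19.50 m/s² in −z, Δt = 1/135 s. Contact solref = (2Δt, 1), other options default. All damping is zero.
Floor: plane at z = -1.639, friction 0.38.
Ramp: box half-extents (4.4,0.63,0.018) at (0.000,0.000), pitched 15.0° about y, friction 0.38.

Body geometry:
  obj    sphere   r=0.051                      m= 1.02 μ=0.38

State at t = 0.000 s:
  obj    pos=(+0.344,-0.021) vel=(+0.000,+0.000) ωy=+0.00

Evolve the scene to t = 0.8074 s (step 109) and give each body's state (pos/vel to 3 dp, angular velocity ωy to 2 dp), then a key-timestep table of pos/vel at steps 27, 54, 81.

State at t = 0.8074 s:
  obj    pos=(+1.479,-0.325) vel=(+2.811,-0.753) ωy=+57.06

Key-timestep trajectory:
   step    t(s)  obj.x    obj.z    obj.vx   obj.vz 
     27  0.2000   +0.414  -0.039  +0.697  -0.187
     54  0.4000   +0.623  -0.095  +1.393  -0.373
     81  0.6000   +0.971  -0.189  +2.089  -0.560


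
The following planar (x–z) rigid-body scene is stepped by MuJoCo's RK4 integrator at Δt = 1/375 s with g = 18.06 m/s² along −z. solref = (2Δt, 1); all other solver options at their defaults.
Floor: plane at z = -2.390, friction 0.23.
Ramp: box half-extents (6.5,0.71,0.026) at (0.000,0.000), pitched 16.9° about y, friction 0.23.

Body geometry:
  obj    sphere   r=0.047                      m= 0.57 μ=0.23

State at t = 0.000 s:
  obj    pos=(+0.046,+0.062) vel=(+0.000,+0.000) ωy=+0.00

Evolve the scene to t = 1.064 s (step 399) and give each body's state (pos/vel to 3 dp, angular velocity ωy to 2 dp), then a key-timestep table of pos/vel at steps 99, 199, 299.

State at t = 1.064 s:
  obj    pos=(+2.077,-0.555) vel=(+3.818,-1.160) ωy=+84.89

Key-timestep trajectory:
   step    t(s)  obj.x    obj.z    obj.vx   obj.vz 
     99  0.2640   +0.171  +0.024  +0.947  -0.288
    199  0.5307   +0.551  -0.091  +1.904  -0.579
    299  0.7973   +1.187  -0.284  +2.861  -0.869
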